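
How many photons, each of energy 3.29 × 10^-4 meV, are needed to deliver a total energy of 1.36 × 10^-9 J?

2.58 × 10^16 photons

Per-photon energy: E = 5.271 × 10^-26 J (from energy = 3.29 × 10^-4 meV).
N = E_total / E_photon = 1.36 × 10^-9 J / 5.271 × 10^-26 J = 2.58 × 10^16.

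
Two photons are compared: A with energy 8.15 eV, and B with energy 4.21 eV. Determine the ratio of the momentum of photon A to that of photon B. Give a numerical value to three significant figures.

1.94

p_A = 4.356e-27 kg·m/s (from energy = 8.15 eV, via p = E/c).
p_B = 2.250e-27 kg·m/s (from energy = 4.21 eV, via p = E/c).
Ratio = 4.356e-27 / 2.250e-27 = 1.94.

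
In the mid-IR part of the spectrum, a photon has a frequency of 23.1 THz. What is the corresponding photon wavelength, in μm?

First convert: f = 23.1 THz = 2.31 × 10^13 Hz.
Since λ = c/f for a photon, λ = 1.298 × 10^-5 m.
Converting to μm: λ = 12.98 μm ≈ 13.0 μm.

13.0 μm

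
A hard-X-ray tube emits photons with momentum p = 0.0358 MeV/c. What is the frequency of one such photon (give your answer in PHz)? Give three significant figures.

8660 PHz

(h = 6.62607015·10^-34 J·s, c = 2.99792458·10^8 m/s, 1 eV = 1.602176634·10^-19 J.)
In SI units: p = 0.0358 MeV/c = 1.9133·10^-23 kg·m/s.
The photon relation is f = pc/h, giving f = 8.656·10^18 Hz.
Converting to PHz: f = 8656 PHz ≈ 8660 PHz.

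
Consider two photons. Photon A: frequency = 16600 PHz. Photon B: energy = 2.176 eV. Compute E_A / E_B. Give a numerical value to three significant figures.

3.15e4

E_A = 1.100e-14 J (from frequency = 16600 PHz, via E = hf).
E_B = 3.486e-19 J (from energy = 2.176 eV, via E given directly).
Ratio = 1.100e-14 / 3.486e-19 = 3.15e4.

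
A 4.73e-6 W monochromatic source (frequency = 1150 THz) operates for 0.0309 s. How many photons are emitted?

1.92e11 photons

Total energy: E_total = P·t = 4.73e-6 × 0.0309 = 1.462e-7 J.
Per-photon energy: E = 7.620e-19 J.
N = E_total / E_photon = 1.92e11.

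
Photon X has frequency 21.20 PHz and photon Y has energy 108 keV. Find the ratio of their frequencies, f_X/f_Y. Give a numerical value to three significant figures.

8.12 × 10^-4

f_X = 2.120 × 10^16 Hz (from frequency = 21.20 PHz, via f given directly).
f_Y = 2.611 × 10^19 Hz (from energy = 108 keV, via f = E/h).
Ratio = 2.120 × 10^16 / 2.611 × 10^19 = 8.12 × 10^-4.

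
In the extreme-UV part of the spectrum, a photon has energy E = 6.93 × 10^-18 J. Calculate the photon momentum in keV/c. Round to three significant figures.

Apply p = E/c: p = 2.312 × 10^-26 kg·m/s.
Converting to keV/c: p = 0.04325 keV/c ≈ 0.0433 keV/c.

0.0433 keV/c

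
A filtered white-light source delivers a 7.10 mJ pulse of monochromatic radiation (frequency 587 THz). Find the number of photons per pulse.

Per-photon energy: E = 3.890·10^-19 J (from frequency = 587 THz).
N = E_total / E_photon = 0.00710 J / 3.890·10^-19 J = 1.83·10^16.

1.83·10^16 photons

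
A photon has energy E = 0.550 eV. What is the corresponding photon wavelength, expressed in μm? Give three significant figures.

First convert: E = 0.550 eV = 8.8120 × 10^-20 J.
Apply λ = hc/E: λ = 2.254 × 10^-6 m.
Converting to μm: λ = 2.254 μm ≈ 2.25 μm.

2.25 μm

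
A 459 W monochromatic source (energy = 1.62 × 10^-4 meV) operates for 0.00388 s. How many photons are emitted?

Total energy: E_total = P·t = 459 × 0.00388 = 1.781 J.
Per-photon energy: E = 2.596 × 10^-26 J.
N = E_total / E_photon = 6.86 × 10^25.

6.86 × 10^25 photons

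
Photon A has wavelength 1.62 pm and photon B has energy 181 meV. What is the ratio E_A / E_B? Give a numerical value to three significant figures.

4.23 × 10^6

E_A = 1.226 × 10^-13 J (from wavelength = 1.62 pm, via E = hc/λ).
E_B = 2.900 × 10^-20 J (from energy = 181 meV, via E given directly).
Ratio = 1.226 × 10^-13 / 2.900 × 10^-20 = 4.23 × 10^6.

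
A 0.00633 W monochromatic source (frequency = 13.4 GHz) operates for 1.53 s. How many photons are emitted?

1.09e21 photons

Total energy: E_total = P·t = 0.00633 × 1.53 = 0.009685 J.
Per-photon energy: E = 8.879e-24 J.
N = E_total / E_photon = 1.09e21.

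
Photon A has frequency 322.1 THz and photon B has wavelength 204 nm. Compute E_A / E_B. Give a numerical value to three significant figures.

0.219

E_A = 2.134 × 10^-19 J (from frequency = 322.1 THz, via E = hf).
E_B = 9.737 × 10^-19 J (from wavelength = 204 nm, via E = hc/λ).
Ratio = 2.134 × 10^-19 / 9.737 × 10^-19 = 0.219.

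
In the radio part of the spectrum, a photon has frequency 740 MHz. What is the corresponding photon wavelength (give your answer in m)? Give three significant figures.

0.405 m

Use c = 2.99792458 × 10^8 m/s.
First convert: f = 740 MHz = 7.4 × 10^8 Hz.
Since λ = c/f for a photon, λ = 0.4051 m.
So λ ≈ 0.405 m.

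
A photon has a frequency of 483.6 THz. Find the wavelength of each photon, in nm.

(c = 2.99792458 × 10^8 m/s.)
Convert to SI: f = 483.6 THz = 4.836 × 10^14 Hz.
The photon relation is λ = c/f, giving λ = 6.199 × 10^-7 m.
Converting to nm: λ = 619.9 nm ≈ 620 nm.

620 nm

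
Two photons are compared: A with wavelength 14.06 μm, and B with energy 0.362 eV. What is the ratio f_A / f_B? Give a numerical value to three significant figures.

0.244

f_A = 2.132e13 Hz (from wavelength = 14.06 μm, via f = c/λ).
f_B = 8.753e13 Hz (from energy = 0.362 eV, via f = E/h).
Ratio = 2.132e13 / 8.753e13 = 0.244.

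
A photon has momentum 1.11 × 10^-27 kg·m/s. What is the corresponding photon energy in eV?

Take c = 2.99792458 × 10^8 m/s, 1 eV = 1.602176634 × 10^-19 J.
Since E = pc for a photon, E = 3.328 × 10^-19 J.
Converting to eV: E = 2.077 eV ≈ 2.08 eV.

2.08 eV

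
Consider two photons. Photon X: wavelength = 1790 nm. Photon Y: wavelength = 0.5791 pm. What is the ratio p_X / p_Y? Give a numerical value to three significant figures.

p_X = 3.702e-28 kg·m/s (from wavelength = 1790 nm, via p = h/λ).
p_Y = 1.144e-21 kg·m/s (from wavelength = 0.5791 pm, via p = h/λ).
Ratio = 3.702e-28 / 1.144e-21 = 3.24e-7.

3.24e-7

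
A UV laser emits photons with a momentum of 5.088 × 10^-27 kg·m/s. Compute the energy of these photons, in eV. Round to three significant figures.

Take c = 2.99792458 × 10^8 m/s, 1 eV = 1.602176634 × 10^-19 J.
For a photon E = pc, so E = 1.525 × 10^-18 J.
Converting to eV: E = 9.520 eV ≈ 9.52 eV.

9.52 eV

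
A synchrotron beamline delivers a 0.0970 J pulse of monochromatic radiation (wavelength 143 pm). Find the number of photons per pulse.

6.98·10^13 photons

Per-photon energy: E = 1.389·10^-15 J (from wavelength = 143 pm).
N = E_total / E_photon = 0.0970 J / 1.389·10^-15 J = 6.98·10^13.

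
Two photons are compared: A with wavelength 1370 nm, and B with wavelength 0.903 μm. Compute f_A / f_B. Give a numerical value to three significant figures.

0.659

f_A = 2.188e14 Hz (from wavelength = 1370 nm, via f = c/λ).
f_B = 3.320e14 Hz (from wavelength = 0.903 μm, via f = c/λ).
Ratio = 2.188e14 / 3.320e14 = 0.659.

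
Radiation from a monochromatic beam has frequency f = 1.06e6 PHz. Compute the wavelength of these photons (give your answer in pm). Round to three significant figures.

0.283 pm

(c = 2.99792458e8 m/s.)
First convert: f = 1.06e6 PHz = 1.06e21 Hz.
Since λ = c/f for a photon, λ = 2.828e-13 m.
Converting to pm: λ = 0.2828 pm ≈ 0.283 pm.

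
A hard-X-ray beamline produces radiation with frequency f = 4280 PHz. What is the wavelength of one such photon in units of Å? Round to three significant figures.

Take c = 2.99792458 × 10^8 m/s.
In SI units: f = 4280 PHz = 4.28 × 10^18 Hz.
For a photon λ = c/f, so λ = 7.004 × 10^-11 m.
Converting to Å: λ = 0.7004 Å ≈ 0.700 Å.

0.700 Å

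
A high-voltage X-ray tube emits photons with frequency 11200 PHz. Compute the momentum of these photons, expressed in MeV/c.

First convert: f = 11200 PHz = 1.12·10^19 Hz.
The photon relation is p = hf/c, giving p = 2.475·10^-23 kg·m/s.
Converting to MeV/c: p = 0.04632 MeV/c ≈ 0.0463 MeV/c.

0.0463 MeV/c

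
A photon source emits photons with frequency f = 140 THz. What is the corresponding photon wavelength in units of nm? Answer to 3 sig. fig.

First convert: f = 140 THz = 1.4·10^14 Hz.
For a photon λ = c/f, so λ = 2.141·10^-6 m.
Converting to nm: λ = 2141 nm ≈ 2140 nm.

2140 nm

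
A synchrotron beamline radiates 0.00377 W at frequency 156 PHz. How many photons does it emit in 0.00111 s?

4.05·10^10 photons

Total energy: E_total = P·t = 0.00377 × 0.00111 = 4.185·10^-6 J.
Per-photon energy: E = 1.034·10^-16 J.
N = E_total / E_photon = 4.05·10^10.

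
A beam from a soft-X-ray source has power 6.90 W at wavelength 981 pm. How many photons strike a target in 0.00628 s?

2.14 × 10^14 photons

Total energy: E_total = P·t = 6.90 × 0.00628 = 0.04333 J.
Per-photon energy: E = 2.025 × 10^-16 J.
N = E_total / E_photon = 2.14 × 10^14.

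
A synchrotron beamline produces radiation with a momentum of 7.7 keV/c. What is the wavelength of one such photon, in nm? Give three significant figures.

0.161 nm

(h = 6.62607015·10^-34 J·s, c = 2.99792458·10^8 m/s, 1 eV = 1.602176634·10^-19 J.)
First convert: p = 7.7 keV/c = 4.1151·10^-24 kg·m/s.
Since λ = h/p for a photon, λ = 1.610·10^-10 m.
Converting to nm: λ = 0.1610 nm ≈ 0.161 nm.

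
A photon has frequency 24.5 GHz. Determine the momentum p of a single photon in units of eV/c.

In SI units: f = 24.5 GHz = 2.45·10^10 Hz.
Apply p = hf/c: p = 5.415·10^-32 kg·m/s.
Converting to eV/c: p = 1.013·10^-4 eV/c ≈ 1.01·10^-4 eV/c.

1.01·10^-4 eV/c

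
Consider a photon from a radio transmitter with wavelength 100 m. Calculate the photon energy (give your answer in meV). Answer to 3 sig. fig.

The photon relation is E = hc/λ, giving E = 1.986e-27 J.
Converting to meV: E = 1.240e-5 meV ≈ 1.24e-5 meV.

1.24e-5 meV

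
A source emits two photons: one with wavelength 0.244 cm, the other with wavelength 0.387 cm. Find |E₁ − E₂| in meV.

Using E = hc/λ: E₁ = 8.141e-23 J, E₂ = 5.133e-23 J.
|ΔE| = |8.141e-23 − 5.133e-23| = 3.01e-23 J = 0.188 meV.

0.188 meV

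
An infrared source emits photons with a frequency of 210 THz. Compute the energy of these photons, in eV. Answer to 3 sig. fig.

0.868 eV

First convert: f = 210 THz = 2.1e14 Hz.
The photon relation is E = hf, giving E = 1.391e-19 J.
Converting to eV: E = 0.8685 eV ≈ 0.868 eV.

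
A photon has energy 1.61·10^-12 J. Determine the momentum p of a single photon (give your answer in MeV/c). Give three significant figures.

The photon relation is p = E/c, giving p = 5.370·10^-21 kg·m/s.
Converting to MeV/c: p = 10.05 MeV/c ≈ 10.0 MeV/c.

10.0 MeV/c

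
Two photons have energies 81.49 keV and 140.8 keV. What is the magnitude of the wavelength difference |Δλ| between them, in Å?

0.0641 Å

Using λ = hc/E: λ₁ = 1.5215·10^-11 m, λ₂ = 8.8057·10^-12 m.
|Δλ| = |1.5215·10^-11 − 8.8057·10^-12| = 6.41·10^-12 m = 0.0641 Å.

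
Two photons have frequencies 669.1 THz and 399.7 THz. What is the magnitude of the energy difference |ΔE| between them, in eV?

1.11 eV

Using E = hf: E₁ = 4.4335 × 10^-19 J, E₂ = 2.6484 × 10^-19 J.
|ΔE| = |4.4335 × 10^-19 − 2.6484 × 10^-19| = 1.79 × 10^-19 J = 1.11 eV.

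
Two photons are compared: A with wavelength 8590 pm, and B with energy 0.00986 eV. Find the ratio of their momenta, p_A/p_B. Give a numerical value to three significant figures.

p_A = 7.714e-26 kg·m/s (from wavelength = 8590 pm, via p = h/λ).
p_B = 5.269e-30 kg·m/s (from energy = 0.00986 eV, via p = E/c).
Ratio = 7.714e-26 / 5.269e-30 = 1.46e4.

1.46e4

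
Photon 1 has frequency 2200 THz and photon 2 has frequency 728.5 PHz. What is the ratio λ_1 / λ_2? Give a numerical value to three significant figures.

331

λ_1 = 1.363·10^-7 m (from frequency = 2200 THz, via λ = c/f).
λ_2 = 4.115·10^-10 m (from frequency = 728.5 PHz, via λ = c/f).
Ratio = 1.363·10^-7 / 4.115·10^-10 = 331.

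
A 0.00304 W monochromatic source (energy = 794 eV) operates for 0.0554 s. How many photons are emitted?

Total energy: E_total = P·t = 0.00304 × 0.0554 = 1.684 × 10^-4 J.
Per-photon energy: E = 1.272 × 10^-16 J.
N = E_total / E_photon = 1.32 × 10^12.

1.32 × 10^12 photons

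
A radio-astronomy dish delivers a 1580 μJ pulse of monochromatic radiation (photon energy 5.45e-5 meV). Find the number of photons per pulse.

1.81e23 photons

Per-photon energy: E = 8.732e-27 J (from energy = 5.45e-5 meV).
N = E_total / E_photon = 0.00158 J / 8.732e-27 J = 1.81e23.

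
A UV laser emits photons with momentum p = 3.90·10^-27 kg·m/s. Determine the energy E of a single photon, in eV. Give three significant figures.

7.30 eV

Use c = 2.99792458·10^8 m/s, 1 eV = 1.602176634·10^-19 J.
The photon relation is E = pc, giving E = 1.169·10^-18 J.
Converting to eV: E = 7.298 eV ≈ 7.30 eV.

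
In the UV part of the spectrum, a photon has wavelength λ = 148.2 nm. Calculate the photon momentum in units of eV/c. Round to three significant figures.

8.37 eV/c

First convert: λ = 148.2 nm = 1.482e-7 m.
For a photon p = h/λ, so p = 4.471e-27 kg·m/s.
Converting to eV/c: p = 8.366 eV/c ≈ 8.37 eV/c.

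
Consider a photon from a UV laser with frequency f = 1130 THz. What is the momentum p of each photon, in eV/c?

4.67 eV/c

Use h = 6.62607015 × 10^-34 J·s, c = 2.99792458 × 10^8 m/s, 1 eV = 1.602176634 × 10^-19 J.
In SI units: f = 1130 THz = 1.13 × 10^15 Hz.
Apply p = hf/c: p = 2.498 × 10^-27 kg·m/s.
Converting to eV/c: p = 4.673 eV/c ≈ 4.67 eV/c.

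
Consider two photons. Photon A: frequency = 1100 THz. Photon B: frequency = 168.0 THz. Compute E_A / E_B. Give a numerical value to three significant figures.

6.55

E_A = 7.289·10^-19 J (from frequency = 1100 THz, via E = hf).
E_B = 1.113·10^-19 J (from frequency = 168.0 THz, via E = hf).
Ratio = 7.289·10^-19 / 1.113·10^-19 = 6.55.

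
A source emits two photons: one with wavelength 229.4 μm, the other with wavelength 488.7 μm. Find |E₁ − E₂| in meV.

Using E = hc/λ: E₁ = 8.6593e-22 J, E₂ = 4.0648e-22 J.
|ΔE| = |8.6593e-22 − 4.0648e-22| = 4.59e-22 J = 2.87 meV.

2.87 meV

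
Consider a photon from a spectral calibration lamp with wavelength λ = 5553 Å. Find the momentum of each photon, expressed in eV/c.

2.23 eV/c

Convert to SI: λ = 5553 Å = 5.553 × 10^-7 m.
For a photon p = h/λ, so p = 1.193 × 10^-27 kg·m/s.
Converting to eV/c: p = 2.233 eV/c ≈ 2.23 eV/c.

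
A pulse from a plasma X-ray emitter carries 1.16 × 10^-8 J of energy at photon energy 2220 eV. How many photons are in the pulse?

3.26 × 10^7 photons

Per-photon energy: E = 3.557 × 10^-16 J (from energy = 2220 eV).
N = E_total / E_photon = 1.16 × 10^-8 J / 3.557 × 10^-16 J = 3.26 × 10^7.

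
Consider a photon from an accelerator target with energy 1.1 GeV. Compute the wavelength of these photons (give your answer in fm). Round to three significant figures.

Use h = 6.62607015 × 10^-34 J·s, c = 2.99792458 × 10^8 m/s, 1 eV = 1.602176634 × 10^-19 J.
In SI units: E = 1.1 GeV = 1.7624 × 10^-10 J.
For a photon λ = hc/E, so λ = 1.127 × 10^-15 m.
Converting to fm: λ = 1.127 fm ≈ 1.13 fm.

1.13 fm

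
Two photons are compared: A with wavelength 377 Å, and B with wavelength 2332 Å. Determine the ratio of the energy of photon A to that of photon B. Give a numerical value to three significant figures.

E_A = 5.269e-18 J (from wavelength = 377 Å, via E = hc/λ).
E_B = 8.518e-19 J (from wavelength = 2332 Å, via E = hc/λ).
Ratio = 5.269e-18 / 8.518e-19 = 6.19.

6.19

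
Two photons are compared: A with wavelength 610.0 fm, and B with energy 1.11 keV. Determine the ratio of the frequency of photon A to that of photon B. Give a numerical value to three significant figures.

f_A = 4.915e20 Hz (from wavelength = 610.0 fm, via f = c/λ).
f_B = 2.684e17 Hz (from energy = 1.11 keV, via f = E/h).
Ratio = 4.915e20 / 2.684e17 = 1830.

1830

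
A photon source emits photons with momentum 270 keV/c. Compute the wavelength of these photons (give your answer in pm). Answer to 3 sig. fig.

Take h = 6.62607015·10^-34 J·s, c = 2.99792458·10^8 m/s, 1 eV = 1.602176634·10^-19 J.
First convert: p = 270 keV/c = 1.4430·10^-22 kg·m/s.
Apply λ = h/p: λ = 4.592·10^-12 m.
Converting to pm: λ = 4.592 pm ≈ 4.59 pm.

4.59 pm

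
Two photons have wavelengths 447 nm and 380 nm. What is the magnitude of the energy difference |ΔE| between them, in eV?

0.489 eV

Using E = hc/λ: E₁ = 4.444e-19 J, E₂ = 5.227e-19 J.
|ΔE| = |4.444e-19 − 5.227e-19| = 7.84e-20 J = 0.489 eV.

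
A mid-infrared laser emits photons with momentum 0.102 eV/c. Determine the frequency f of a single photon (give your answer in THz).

24.7 THz

Take h = 6.62607015 × 10^-34 J·s, c = 2.99792458 × 10^8 m/s, 1 eV = 1.602176634 × 10^-19 J.
Convert to SI: p = 0.102 eV/c = 5.4512 × 10^-29 kg·m/s.
The photon relation is f = pc/h, giving f = 2.466 × 10^13 Hz.
Converting to THz: f = 24.66 THz ≈ 24.7 THz.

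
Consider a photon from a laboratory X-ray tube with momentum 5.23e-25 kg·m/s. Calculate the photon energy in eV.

979 eV

For a photon E = pc, so E = 1.568e-16 J.
Converting to eV: E = 978.6 eV ≈ 979 eV.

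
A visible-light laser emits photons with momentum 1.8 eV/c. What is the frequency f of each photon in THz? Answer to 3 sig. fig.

435 THz

Convert to SI: p = 1.8 eV/c = 9.6197 × 10^-28 kg·m/s.
For a photon f = pc/h, so f = 4.352 × 10^14 Hz.
Converting to THz: f = 435.2 THz ≈ 435 THz.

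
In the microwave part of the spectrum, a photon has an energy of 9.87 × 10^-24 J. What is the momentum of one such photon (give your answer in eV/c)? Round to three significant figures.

6.16 × 10^-5 eV/c

The photon relation is p = E/c, giving p = 3.292 × 10^-32 kg·m/s.
Converting to eV/c: p = 6.160 × 10^-5 eV/c ≈ 6.16 × 10^-5 eV/c.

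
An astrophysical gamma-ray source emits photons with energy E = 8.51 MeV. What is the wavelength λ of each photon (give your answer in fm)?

In SI units: E = 8.51 MeV = 1.3635e-12 J.
For a photon λ = hc/E, so λ = 1.457e-13 m.
Converting to fm: λ = 145.7 fm ≈ 146 fm.

146 fm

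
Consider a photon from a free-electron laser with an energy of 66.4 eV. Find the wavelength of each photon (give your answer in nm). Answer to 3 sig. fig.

Use h = 6.62607015e-34 J·s, c = 2.99792458e8 m/s, 1 eV = 1.602176634e-19 J.
First convert: E = 66.4 eV = 1.0638e-17 J.
Since λ = hc/E for a photon, λ = 1.867e-8 m.
Converting to nm: λ = 18.67 nm ≈ 18.7 nm.

18.7 nm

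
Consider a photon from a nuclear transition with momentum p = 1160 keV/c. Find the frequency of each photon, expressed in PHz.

Use h = 6.62607015 × 10^-34 J·s, c = 2.99792458 × 10^8 m/s, 1 eV = 1.602176634 × 10^-19 J.
First convert: p = 1160 keV/c = 6.1994 × 10^-22 kg·m/s.
Since f = pc/h for a photon, f = 2.805 × 10^20 Hz.
Converting to PHz: f = 280500 PHz ≈ 2.80 × 10^5 PHz.

2.80 × 10^5 PHz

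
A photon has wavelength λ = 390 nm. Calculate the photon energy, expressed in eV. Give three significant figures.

Use h = 6.62607015·10^-34 J·s, c = 2.99792458·10^8 m/s, 1 eV = 1.602176634·10^-19 J.
Convert to SI: λ = 390 nm = 3.9·10^-7 m.
Since E = hc/λ for a photon, E = 5.093·10^-19 J.
Converting to eV: E = 3.179 eV ≈ 3.18 eV.

3.18 eV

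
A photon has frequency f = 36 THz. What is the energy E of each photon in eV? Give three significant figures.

First convert: f = 36 THz = 3.6 × 10^13 Hz.
For a photon E = hf, so E = 2.385 × 10^-20 J.
Converting to eV: E = 0.1489 eV ≈ 0.149 eV.

0.149 eV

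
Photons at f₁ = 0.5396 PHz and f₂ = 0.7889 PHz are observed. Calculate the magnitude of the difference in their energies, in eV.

1.03 eV

Using E = hf: E₁ = 3.5754 × 10^-19 J, E₂ = 5.2273 × 10^-19 J.
|ΔE| = |3.5754 × 10^-19 − 5.2273 × 10^-19| = 1.65 × 10^-19 J = 1.03 eV.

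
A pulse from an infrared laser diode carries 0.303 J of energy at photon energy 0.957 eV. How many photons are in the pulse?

Per-photon energy: E = 1.533 × 10^-19 J (from energy = 0.957 eV).
N = E_total / E_photon = 0.303 J / 1.533 × 10^-19 J = 1.98 × 10^18.

1.98 × 10^18 photons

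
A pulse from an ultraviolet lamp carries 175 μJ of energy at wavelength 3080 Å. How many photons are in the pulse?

2.71·10^14 photons

Per-photon energy: E = 6.449·10^-19 J (from wavelength = 3080 Å).
N = E_total / E_photon = 1.75·10^-4 J / 6.449·10^-19 J = 2.71·10^14.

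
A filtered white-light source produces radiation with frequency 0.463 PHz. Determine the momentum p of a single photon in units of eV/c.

(h = 6.62607015e-34 J·s, c = 2.99792458e8 m/s, 1 eV = 1.602176634e-19 J.)
Convert to SI: f = 0.463 PHz = 4.63e14 Hz.
The photon relation is p = hf/c, giving p = 1.023e-27 kg·m/s.
Converting to eV/c: p = 1.915 eV/c ≈ 1.91 eV/c.

1.91 eV/c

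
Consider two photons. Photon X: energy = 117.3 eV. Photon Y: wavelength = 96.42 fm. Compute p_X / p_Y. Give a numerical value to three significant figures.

p_X = 6.269 × 10^-26 kg·m/s (from energy = 117.3 eV, via p = E/c).
p_Y = 6.872 × 10^-21 kg·m/s (from wavelength = 96.42 fm, via p = h/λ).
Ratio = 6.269 × 10^-26 / 6.872 × 10^-21 = 9.12 × 10^-6.

9.12 × 10^-6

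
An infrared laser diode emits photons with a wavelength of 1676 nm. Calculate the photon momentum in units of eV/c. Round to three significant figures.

Take h = 6.62607015e-34 J·s, c = 2.99792458e8 m/s, 1 eV = 1.602176634e-19 J.
First convert: λ = 1676 nm = 1.676e-6 m.
Apply p = h/λ: p = 3.954e-28 kg·m/s.
Converting to eV/c: p = 0.7398 eV/c ≈ 0.740 eV/c.

0.740 eV/c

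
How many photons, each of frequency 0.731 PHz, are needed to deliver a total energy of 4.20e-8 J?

8.67e10 photons

Per-photon energy: E = 4.844e-19 J (from frequency = 0.731 PHz).
N = E_total / E_photon = 4.20e-8 J / 4.844e-19 J = 8.67e10.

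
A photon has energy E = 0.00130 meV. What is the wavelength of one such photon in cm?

95.4 cm

Take h = 6.62607015e-34 J·s, c = 2.99792458e8 m/s, 1 eV = 1.602176634e-19 J.
Convert to SI: E = 0.00130 meV = 2.0828e-25 J.
The photon relation is λ = hc/E, giving λ = 0.9537 m.
Converting to cm: λ = 95.37 cm ≈ 95.4 cm.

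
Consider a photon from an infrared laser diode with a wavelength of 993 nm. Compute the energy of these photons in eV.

1.25 eV

First convert: λ = 993 nm = 9.93e-7 m.
Since E = hc/λ for a photon, E = 2.000e-19 J.
Converting to eV: E = 1.249 eV ≈ 1.25 eV.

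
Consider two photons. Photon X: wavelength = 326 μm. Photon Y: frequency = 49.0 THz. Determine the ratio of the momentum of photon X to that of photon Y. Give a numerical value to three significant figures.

p_X = 2.033e-30 kg·m/s (from wavelength = 326 μm, via p = h/λ).
p_Y = 1.083e-28 kg·m/s (from frequency = 49.0 THz, via p = hf/c).
Ratio = 2.033e-30 / 1.083e-28 = 0.0188.

0.0188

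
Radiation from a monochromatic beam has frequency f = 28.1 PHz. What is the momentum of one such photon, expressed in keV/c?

First convert: f = 28.1 PHz = 2.81e16 Hz.
For a photon p = hf/c, so p = 6.211e-26 kg·m/s.
Converting to keV/c: p = 0.1162 keV/c ≈ 0.116 keV/c.

0.116 keV/c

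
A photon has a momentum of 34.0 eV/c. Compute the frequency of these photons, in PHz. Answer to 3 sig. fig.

Use h = 6.62607015 × 10^-34 J·s, c = 2.99792458 × 10^8 m/s, 1 eV = 1.602176634 × 10^-19 J.
Convert to SI: p = 34.0 eV/c = 1.8171 × 10^-26 kg·m/s.
Since f = pc/h for a photon, f = 8.221 × 10^15 Hz.
Converting to PHz: f = 8.221 PHz ≈ 8.22 PHz.

8.22 PHz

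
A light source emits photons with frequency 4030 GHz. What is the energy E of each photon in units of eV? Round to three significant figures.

0.0167 eV

In SI units: f = 4030 GHz = 4.03·10^12 Hz.
Apply E = hf: E = 2.670·10^-21 J.
Converting to eV: E = 0.01667 eV ≈ 0.0167 eV.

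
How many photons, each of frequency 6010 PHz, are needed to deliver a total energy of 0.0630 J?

Per-photon energy: E = 3.982 × 10^-15 J (from frequency = 6010 PHz).
N = E_total / E_photon = 0.0630 J / 3.982 × 10^-15 J = 1.58 × 10^13.

1.58 × 10^13 photons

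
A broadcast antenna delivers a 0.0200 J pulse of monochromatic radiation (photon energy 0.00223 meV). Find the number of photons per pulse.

Per-photon energy: E = 3.573e-25 J (from energy = 0.00223 meV).
N = E_total / E_photon = 0.0200 J / 3.573e-25 J = 5.60e22.

5.60e22 photons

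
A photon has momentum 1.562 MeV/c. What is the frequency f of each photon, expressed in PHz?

Take h = 6.62607015e-34 J·s, c = 2.99792458e8 m/s, 1 eV = 1.602176634e-19 J.
Convert to SI: p = 1.562 MeV/c = 8.3478e-22 kg·m/s.
Since f = pc/h for a photon, f = 3.777e20 Hz.
Converting to PHz: f = 377700 PHz ≈ 3.78e5 PHz.

3.78e5 PHz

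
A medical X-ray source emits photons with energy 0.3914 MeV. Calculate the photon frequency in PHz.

9.46 × 10^4 PHz

(h = 6.62607015 × 10^-34 J·s, 1 eV = 1.602176634 × 10^-19 J.)
First convert: E = 0.3914 MeV = 6.2709 × 10^-14 J.
Since f = E/h for a photon, f = 9.464 × 10^19 Hz.
Converting to PHz: f = 94640 PHz ≈ 9.46 × 10^4 PHz.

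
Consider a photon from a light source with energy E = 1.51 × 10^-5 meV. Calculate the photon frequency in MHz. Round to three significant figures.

First convert: E = 1.51 × 10^-5 meV = 2.4193 × 10^-27 J.
For a photon f = E/h, so f = 3.651 × 10^6 Hz.
Converting to MHz: f = 3.651 MHz ≈ 3.65 MHz.

3.65 MHz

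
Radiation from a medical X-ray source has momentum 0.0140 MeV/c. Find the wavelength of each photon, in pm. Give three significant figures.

88.6 pm

Take h = 6.62607015·10^-34 J·s, c = 2.99792458·10^8 m/s, 1 eV = 1.602176634·10^-19 J.
Convert to SI: p = 0.0140 MeV/c = 7.4820·10^-24 kg·m/s.
For a photon λ = h/p, so λ = 8.856·10^-11 m.
Converting to pm: λ = 88.56 pm ≈ 88.6 pm.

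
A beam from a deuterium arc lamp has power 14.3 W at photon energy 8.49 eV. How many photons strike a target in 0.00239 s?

Total energy: E_total = P·t = 14.3 × 0.00239 = 0.03418 J.
Per-photon energy: E = 1.360e-18 J.
N = E_total / E_photon = 2.51e16.

2.51e16 photons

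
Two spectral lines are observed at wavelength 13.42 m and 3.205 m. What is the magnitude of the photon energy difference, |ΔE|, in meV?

Using E = hc/λ: E₁ = 1.4802e-26 J, E₂ = 6.1980e-26 J.
|ΔE| = |1.4802e-26 − 6.1980e-26| = 4.72e-26 J = 2.94e-4 meV.

2.94e-4 meV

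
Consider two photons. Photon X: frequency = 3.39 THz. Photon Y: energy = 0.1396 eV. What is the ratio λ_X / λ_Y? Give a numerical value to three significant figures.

9.96

λ_X = 8.843 × 10^-5 m (from frequency = 3.39 THz, via λ = c/f).
λ_Y = 8.881 × 10^-6 m (from energy = 0.1396 eV, via λ = hc/E).
Ratio = 8.843 × 10^-5 / 8.881 × 10^-6 = 9.96.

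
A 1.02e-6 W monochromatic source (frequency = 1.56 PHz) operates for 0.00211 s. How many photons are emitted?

Total energy: E_total = P·t = 1.02e-6 × 0.00211 = 2.152e-9 J.
Per-photon energy: E = 1.034e-18 J.
N = E_total / E_photon = 2.08e9.

2.08e9 photons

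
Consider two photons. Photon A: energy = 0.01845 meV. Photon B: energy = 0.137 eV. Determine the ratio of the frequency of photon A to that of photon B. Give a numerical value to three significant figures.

f_A = 4.461 × 10^9 Hz (from energy = 0.01845 meV, via f = E/h).
f_B = 3.313 × 10^13 Hz (from energy = 0.137 eV, via f = E/h).
Ratio = 4.461 × 10^9 / 3.313 × 10^13 = 1.35 × 10^-4.

1.35 × 10^-4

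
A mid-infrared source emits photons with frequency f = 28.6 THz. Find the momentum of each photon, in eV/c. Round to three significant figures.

0.118 eV/c

(h = 6.62607015 × 10^-34 J·s, c = 2.99792458 × 10^8 m/s, 1 eV = 1.602176634 × 10^-19 J.)
First convert: f = 28.6 THz = 2.86 × 10^13 Hz.
Apply p = hf/c: p = 6.321 × 10^-29 kg·m/s.
Converting to eV/c: p = 0.1183 eV/c ≈ 0.118 eV/c.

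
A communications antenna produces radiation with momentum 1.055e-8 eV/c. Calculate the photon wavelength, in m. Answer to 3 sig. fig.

(h = 6.62607015e-34 J·s, c = 2.99792458e8 m/s, 1 eV = 1.602176634e-19 J.)
In SI units: p = 1.055e-8 eV/c = 5.6382e-36 kg·m/s.
The photon relation is λ = h/p, giving λ = 117.5 m.
So λ ≈ 118 m.

118 m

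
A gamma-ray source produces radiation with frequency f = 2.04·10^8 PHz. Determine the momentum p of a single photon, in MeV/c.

Convert to SI: f = 2.04·10^8 PHz = 2.04·10^23 Hz.
The photon relation is p = hf/c, giving p = 4.509·10^-19 kg·m/s.
Converting to MeV/c: p = 843.7 MeV/c ≈ 844 MeV/c.

844 MeV/c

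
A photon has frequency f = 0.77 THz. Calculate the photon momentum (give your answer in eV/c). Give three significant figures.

Convert to SI: f = 0.77 THz = 7.7e11 Hz.
Apply p = hf/c: p = 1.702e-30 kg·m/s.
Converting to eV/c: p = 0.003184 eV/c ≈ 3.18e-3 eV/c.

3.18e-3 eV/c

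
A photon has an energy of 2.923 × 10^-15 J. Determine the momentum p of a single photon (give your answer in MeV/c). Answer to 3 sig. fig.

Use c = 2.99792458 × 10^8 m/s, 1 eV = 1.602176634 × 10^-19 J.
For a photon p = E/c, so p = 9.750 × 10^-24 kg·m/s.
Converting to MeV/c: p = 0.01824 MeV/c ≈ 0.0182 MeV/c.

0.0182 MeV/c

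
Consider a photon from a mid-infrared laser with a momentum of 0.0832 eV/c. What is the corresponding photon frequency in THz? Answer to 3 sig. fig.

20.1 THz

Take h = 6.62607015·10^-34 J·s, c = 2.99792458·10^8 m/s, 1 eV = 1.602176634·10^-19 J.
Convert to SI: p = 0.0832 eV/c = 4.4464·10^-29 kg·m/s.
Apply f = pc/h: f = 2.012·10^13 Hz.
Converting to THz: f = 20.12 THz ≈ 20.1 THz.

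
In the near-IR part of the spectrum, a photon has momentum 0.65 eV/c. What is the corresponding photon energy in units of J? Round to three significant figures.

Use c = 2.99792458e8 m/s, 1 eV = 1.602176634e-19 J.
In SI units: p = 0.65 eV/c = 3.4738e-28 kg·m/s.
Since E = pc for a photon, E = 1.041e-19 J.
So E ≈ 1.04e-19 J.

1.04e-19 J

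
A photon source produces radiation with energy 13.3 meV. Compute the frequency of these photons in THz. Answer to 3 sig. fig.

3.22 THz

Use h = 6.62607015·10^-34 J·s, 1 eV = 1.602176634·10^-19 J.
In SI units: E = 13.3 meV = 2.1309·10^-21 J.
Since f = E/h for a photon, f = 3.216·10^12 Hz.
Converting to THz: f = 3.216 THz ≈ 3.22 THz.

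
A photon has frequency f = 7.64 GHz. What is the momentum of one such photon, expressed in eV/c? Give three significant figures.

In SI units: f = 7.64 GHz = 7.64 × 10^9 Hz.
For a photon p = hf/c, so p = 1.689 × 10^-32 kg·m/s.
Converting to eV/c: p = 3.160 × 10^-5 eV/c ≈ 3.16 × 10^-5 eV/c.

3.16 × 10^-5 eV/c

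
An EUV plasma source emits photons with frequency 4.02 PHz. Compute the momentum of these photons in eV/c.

16.6 eV/c

Take h = 6.62607015 × 10^-34 J·s, c = 2.99792458 × 10^8 m/s, 1 eV = 1.602176634 × 10^-19 J.
In SI units: f = 4.02 PHz = 4.02 × 10^15 Hz.
For a photon p = hf/c, so p = 8.885 × 10^-27 kg·m/s.
Converting to eV/c: p = 16.63 eV/c ≈ 16.6 eV/c.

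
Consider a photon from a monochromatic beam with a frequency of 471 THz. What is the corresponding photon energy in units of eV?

Convert to SI: f = 471 THz = 4.71e14 Hz.
The photon relation is E = hf, giving E = 3.121e-19 J.
Converting to eV: E = 1.948 eV ≈ 1.95 eV.

1.95 eV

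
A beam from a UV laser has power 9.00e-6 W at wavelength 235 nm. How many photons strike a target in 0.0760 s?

8.09e11 photons

Total energy: E_total = P·t = 9.00e-6 × 0.0760 = 6.840e-7 J.
Per-photon energy: E = 8.453e-19 J.
N = E_total / E_photon = 8.09e11.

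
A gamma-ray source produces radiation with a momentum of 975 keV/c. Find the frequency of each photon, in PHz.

2.36 × 10^5 PHz

First convert: p = 975 keV/c = 5.2107 × 10^-22 kg·m/s.
Since f = pc/h for a photon, f = 2.358 × 10^20 Hz.
Converting to PHz: f = 235800 PHz ≈ 2.36 × 10^5 PHz.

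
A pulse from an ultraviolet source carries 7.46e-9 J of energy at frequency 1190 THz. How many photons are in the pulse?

9.46e9 photons

Per-photon energy: E = 7.885e-19 J (from frequency = 1190 THz).
N = E_total / E_photon = 7.46e-9 J / 7.885e-19 J = 9.46e9.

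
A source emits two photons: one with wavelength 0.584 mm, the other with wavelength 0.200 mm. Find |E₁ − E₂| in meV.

4.08 meV

Using E = hc/λ: E₁ = 3.401 × 10^-22 J, E₂ = 9.932 × 10^-22 J.
|ΔE| = |3.401 × 10^-22 − 9.932 × 10^-22| = 6.53 × 10^-22 J = 4.08 meV.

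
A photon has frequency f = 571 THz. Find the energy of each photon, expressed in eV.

2.36 eV

Take h = 6.62607015·10^-34 J·s, 1 eV = 1.602176634·10^-19 J.
Convert to SI: f = 571 THz = 5.71·10^14 Hz.
The photon relation is E = hf, giving E = 3.783·10^-19 J.
Converting to eV: E = 2.361 eV ≈ 2.36 eV.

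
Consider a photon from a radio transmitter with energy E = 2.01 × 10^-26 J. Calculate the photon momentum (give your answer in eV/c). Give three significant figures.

1.25 × 10^-7 eV/c

Take c = 2.99792458 × 10^8 m/s, 1 eV = 1.602176634 × 10^-19 J.
Since p = E/c for a photon, p = 6.705 × 10^-35 kg·m/s.
Converting to eV/c: p = 1.255 × 10^-7 eV/c ≈ 1.25 × 10^-7 eV/c.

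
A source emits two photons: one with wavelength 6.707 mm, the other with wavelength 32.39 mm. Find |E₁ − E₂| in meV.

Using E = hc/λ: E₁ = 2.9618e-23 J, E₂ = 6.1329e-24 J.
|ΔE| = |2.9618e-23 − 6.1329e-24| = 2.35e-23 J = 0.147 meV.

0.147 meV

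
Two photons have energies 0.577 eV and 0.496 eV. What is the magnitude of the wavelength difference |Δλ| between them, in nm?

351 nm

Using λ = hc/E: λ₁ = 2.149e-6 m, λ₂ = 2.500e-6 m.
|Δλ| = |2.149e-6 − 2.500e-6| = 3.51e-7 m = 351 nm.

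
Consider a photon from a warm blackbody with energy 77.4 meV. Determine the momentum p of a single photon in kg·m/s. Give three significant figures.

4.14e-29 kg·m/s

Use c = 2.99792458e8 m/s, 1 eV = 1.602176634e-19 J.
In SI units: E = 77.4 meV = 1.2401e-20 J.
Since p = E/c for a photon, p = 4.136e-29 kg·m/s.
So p ≈ 4.14e-29 kg·m/s.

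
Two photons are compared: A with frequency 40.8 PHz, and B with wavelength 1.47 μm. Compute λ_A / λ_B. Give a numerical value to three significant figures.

λ_A = 7.348e-9 m (from frequency = 40.8 PHz, via λ = c/f).
λ_B = 1.470e-6 m (from wavelength = 1.47 μm, via λ given directly).
Ratio = 7.348e-9 / 1.470e-6 = 5.00e-3.

5.00e-3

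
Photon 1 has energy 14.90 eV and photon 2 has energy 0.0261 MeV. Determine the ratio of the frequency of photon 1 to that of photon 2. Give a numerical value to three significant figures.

5.71 × 10^-4

f_1 = 3.603 × 10^15 Hz (from energy = 14.90 eV, via f = E/h).
f_2 = 6.311 × 10^18 Hz (from energy = 0.0261 MeV, via f = E/h).
Ratio = 3.603 × 10^15 / 6.311 × 10^18 = 5.71 × 10^-4.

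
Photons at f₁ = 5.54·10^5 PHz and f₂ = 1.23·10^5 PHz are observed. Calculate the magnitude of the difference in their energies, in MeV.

Using E = hf: E₁ = 3.671·10^-13 J, E₂ = 8.150·10^-14 J.
|ΔE| = |3.671·10^-13 − 8.150·10^-14| = 2.86·10^-13 J = 1.78 MeV.

1.78 MeV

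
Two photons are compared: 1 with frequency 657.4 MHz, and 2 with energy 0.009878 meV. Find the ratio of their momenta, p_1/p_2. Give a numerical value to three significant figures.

p_1 = 1.453·10^-33 kg·m/s (from frequency = 657.4 MHz, via p = hf/c).
p_2 = 5.279·10^-33 kg·m/s (from energy = 0.009878 meV, via p = E/c).
Ratio = 1.453·10^-33 / 5.279·10^-33 = 0.275.

0.275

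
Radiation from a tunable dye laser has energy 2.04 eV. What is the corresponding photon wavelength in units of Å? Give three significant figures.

First convert: E = 2.04 eV = 3.2684 × 10^-19 J.
Apply λ = hc/E: λ = 6.078 × 10^-7 m.
Converting to Å: λ = 6078 Å ≈ 6080 Å.

6080 Å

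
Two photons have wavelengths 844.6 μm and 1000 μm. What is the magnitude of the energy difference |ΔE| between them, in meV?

Using E = hc/λ: E₁ = 2.3519 × 10^-22 J, E₂ = 1.9864 × 10^-22 J.
|ΔE| = |2.3519 × 10^-22 − 1.9864 × 10^-22| = 3.65 × 10^-23 J = 0.228 meV.

0.228 meV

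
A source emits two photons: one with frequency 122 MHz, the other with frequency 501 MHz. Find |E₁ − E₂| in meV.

Using E = hf: E₁ = 8.084 × 10^-26 J, E₂ = 3.320 × 10^-25 J.
|ΔE| = |8.084 × 10^-26 − 3.320 × 10^-25| = 2.51 × 10^-25 J = 1.57 × 10^-3 meV.

1.57 × 10^-3 meV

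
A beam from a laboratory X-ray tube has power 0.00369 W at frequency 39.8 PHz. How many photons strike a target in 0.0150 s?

2.10 × 10^12 photons

Total energy: E_total = P·t = 0.00369 × 0.0150 = 5.535 × 10^-5 J.
Per-photon energy: E = 2.637 × 10^-17 J.
N = E_total / E_photon = 2.10 × 10^12.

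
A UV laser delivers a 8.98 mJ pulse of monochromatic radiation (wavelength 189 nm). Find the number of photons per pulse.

Per-photon energy: E = 1.051·10^-18 J (from wavelength = 189 nm).
N = E_total / E_photon = 0.00898 J / 1.051·10^-18 J = 8.54·10^15.

8.54·10^15 photons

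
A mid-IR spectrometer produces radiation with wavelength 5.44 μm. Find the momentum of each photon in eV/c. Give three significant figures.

0.228 eV/c

First convert: λ = 5.44 μm = 5.44 × 10^-6 m.
The photon relation is p = h/λ, giving p = 1.218 × 10^-28 kg·m/s.
Converting to eV/c: p = 0.2279 eV/c ≈ 0.228 eV/c.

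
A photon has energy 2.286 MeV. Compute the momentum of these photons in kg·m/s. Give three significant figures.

1.22e-21 kg·m/s

(c = 2.99792458e8 m/s, 1 eV = 1.602176634e-19 J.)
Convert to SI: E = 2.286 MeV = 3.6626e-13 J.
For a photon p = E/c, so p = 1.222e-21 kg·m/s.
So p ≈ 1.22e-21 kg·m/s.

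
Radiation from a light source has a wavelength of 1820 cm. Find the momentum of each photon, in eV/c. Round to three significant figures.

6.81e-8 eV/c

In SI units: λ = 1820 cm = 18.2 m.
The photon relation is p = h/λ, giving p = 3.641e-35 kg·m/s.
Converting to eV/c: p = 6.812e-8 eV/c ≈ 6.81e-8 eV/c.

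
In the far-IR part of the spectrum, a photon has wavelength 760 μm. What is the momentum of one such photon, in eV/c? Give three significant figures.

First convert: λ = 760 μm = 7.6e-4 m.
Apply p = h/λ: p = 8.719e-31 kg·m/s.
Converting to eV/c: p = 0.001631 eV/c ≈ 1.63e-3 eV/c.

1.63e-3 eV/c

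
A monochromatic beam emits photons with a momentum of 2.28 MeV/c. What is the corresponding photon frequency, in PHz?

5.51e5 PHz

(h = 6.62607015e-34 J·s, c = 2.99792458e8 m/s, 1 eV = 1.602176634e-19 J.)
In SI units: p = 2.28 MeV/c = 1.2185e-21 kg·m/s.
The photon relation is f = pc/h, giving f = 5.513e20 Hz.
Converting to PHz: f = 551300 PHz ≈ 5.51e5 PHz.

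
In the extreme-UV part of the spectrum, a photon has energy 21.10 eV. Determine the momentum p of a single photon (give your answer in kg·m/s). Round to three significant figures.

First convert: E = 21.10 eV = 3.3806 × 10^-18 J.
The photon relation is p = E/c, giving p = 1.128 × 10^-26 kg·m/s.
So p ≈ 1.13 × 10^-26 kg·m/s.

1.13 × 10^-26 kg·m/s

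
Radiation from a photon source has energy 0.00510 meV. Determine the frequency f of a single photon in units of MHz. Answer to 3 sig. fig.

(h = 6.62607015·10^-34 J·s, 1 eV = 1.602176634·10^-19 J.)
First convert: E = 0.00510 meV = 8.1711·10^-25 J.
Since f = E/h for a photon, f = 1.233·10^9 Hz.
Converting to MHz: f = 1233 MHz ≈ 1230 MHz.

1230 MHz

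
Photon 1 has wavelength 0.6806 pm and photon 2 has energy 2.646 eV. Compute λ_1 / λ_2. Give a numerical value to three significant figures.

λ_1 = 6.806e-13 m (from wavelength = 0.6806 pm, via λ given directly).
λ_2 = 4.686e-7 m (from energy = 2.646 eV, via λ = hc/E).
Ratio = 6.806e-13 / 4.686e-7 = 1.45e-6.

1.45e-6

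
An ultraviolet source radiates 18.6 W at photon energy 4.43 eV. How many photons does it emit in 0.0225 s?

5.90 × 10^17 photons

Total energy: E_total = P·t = 18.6 × 0.0225 = 0.4185 J.
Per-photon energy: E = 7.098 × 10^-19 J.
N = E_total / E_photon = 5.90 × 10^17.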